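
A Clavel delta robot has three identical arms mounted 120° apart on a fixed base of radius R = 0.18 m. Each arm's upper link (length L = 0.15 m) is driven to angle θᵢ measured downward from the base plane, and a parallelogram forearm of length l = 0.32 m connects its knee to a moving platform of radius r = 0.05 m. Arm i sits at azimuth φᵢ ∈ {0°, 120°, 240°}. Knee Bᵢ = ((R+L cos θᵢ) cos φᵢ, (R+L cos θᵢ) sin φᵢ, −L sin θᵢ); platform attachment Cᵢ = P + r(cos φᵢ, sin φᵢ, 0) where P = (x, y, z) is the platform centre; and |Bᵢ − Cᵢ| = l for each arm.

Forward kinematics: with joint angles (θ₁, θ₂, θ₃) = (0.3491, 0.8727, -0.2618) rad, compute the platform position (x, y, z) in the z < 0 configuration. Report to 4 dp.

(0.0044, -0.0875, -0.2053)

arm 1 at φ=0.0°: e+L cos θ1 = 0.2710;  O1 = (0.2710, 0.0000, -0.0513)
O2 = (0.2264·cos120.0°, 0.2264·sin120.0°, -0.1149) = (-0.1132, 0.1961, -0.1149)
O3 = (0.2749·cos240.0°, 0.2749·sin240.0°, 0.0388) = (-0.1374, -0.2381, 0.0388)
eliminate P² terms by subtracting sphere 1 from 2 and 3
plane₁₂: -0.7683x+0.3922y+-0.1272z = -0.0116
det = 0.6861;  x = 0.0075+0.0148z,  y = -0.0149+0.3533z
quadratic in z: (1.1250)z²+(0.0843)z+(-0.0301)=0, √Δ=0.3776 → z ∈ {-0.2053, 0.1304}; z = -0.2053 (taking z<0)
x = 0.0044, y = -0.0875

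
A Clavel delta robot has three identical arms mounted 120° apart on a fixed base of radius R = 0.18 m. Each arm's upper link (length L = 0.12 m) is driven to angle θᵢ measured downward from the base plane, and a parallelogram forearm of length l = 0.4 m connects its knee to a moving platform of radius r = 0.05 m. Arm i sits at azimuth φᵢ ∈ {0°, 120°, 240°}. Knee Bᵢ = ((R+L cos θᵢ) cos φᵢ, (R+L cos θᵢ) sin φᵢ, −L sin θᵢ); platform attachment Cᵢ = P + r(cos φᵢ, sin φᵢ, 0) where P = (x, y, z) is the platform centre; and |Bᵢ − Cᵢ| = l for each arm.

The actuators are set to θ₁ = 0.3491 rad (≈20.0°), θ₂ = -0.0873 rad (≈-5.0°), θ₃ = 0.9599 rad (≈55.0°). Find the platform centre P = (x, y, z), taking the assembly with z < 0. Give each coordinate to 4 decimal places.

(0.0168, 0.1161, -0.3500)

arm 1 at φ=0.0°: ρ1 = 0.2428;  S1 = (0.2428, 0.0000, -0.0410)
φ2=120.0°: virtual centre (-0.1248, 0.2161, 0.0105), radius l
S3 = (0.1988·cos240.0°, 0.1988·sin240.0°, -0.0983) = (-0.0994, -0.1722, -0.0983)
|S₂|²−|S₁|² = 0.0018;  |S₃|²−|S₁|² = -0.0114
plane₁₂: -0.7351x+0.4322y+0.1030z = 0.0018
Cramer: x(z) = 0.0079-0.0255z;  y(z) = 0.0175-0.2818z
into |P−S₁|² = l²: 1.0800z² + 0.0842z + -0.1028 = 0;  Δ = 0.4514;  z = -0.3500 or 0.2720 → z<0 root = -0.3500
x = 0.0168, y = 0.1161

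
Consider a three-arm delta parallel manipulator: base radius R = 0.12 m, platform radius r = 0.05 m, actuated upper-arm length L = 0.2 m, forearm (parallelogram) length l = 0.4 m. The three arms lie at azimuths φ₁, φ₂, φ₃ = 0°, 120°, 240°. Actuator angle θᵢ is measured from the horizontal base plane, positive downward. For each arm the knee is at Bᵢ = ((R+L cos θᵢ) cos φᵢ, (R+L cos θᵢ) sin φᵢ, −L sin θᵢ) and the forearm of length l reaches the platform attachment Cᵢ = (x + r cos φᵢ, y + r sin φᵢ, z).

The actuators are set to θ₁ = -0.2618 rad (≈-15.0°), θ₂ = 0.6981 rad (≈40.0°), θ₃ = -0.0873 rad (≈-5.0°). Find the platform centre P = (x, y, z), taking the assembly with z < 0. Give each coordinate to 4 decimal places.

(0.0896, -0.1119, -0.2908)

φ1=0.0°: virtual centre (0.2632, 0.0000, 0.0518), radius l
arm 2 at φ=120.0°: e+L cos θ2 = 0.2232;  centre 2 = (-0.1116, 0.1933, -0.1286)
centre 3 = (0.2692·cos240.0°, 0.2692·sin240.0°, 0.0174) = (-0.1346, -0.2332, 0.0174)
eliminate P² terms by subtracting sphere 1 from 2 and 3
plane₁₂: -0.7496x+0.3866y+-0.3606z = -0.0056
Cramer: x(z) = 0.0035-0.2963z;  y(z) = -0.0077+0.3583z
into |P−centre ₁|² = l²: 1.2162z² + 0.0448z + -0.0898 = 0;  Δ = 0.4389;  z = -0.2908 or 0.2539 → z<0 root = -0.2908
x = 0.0896, y = -0.1119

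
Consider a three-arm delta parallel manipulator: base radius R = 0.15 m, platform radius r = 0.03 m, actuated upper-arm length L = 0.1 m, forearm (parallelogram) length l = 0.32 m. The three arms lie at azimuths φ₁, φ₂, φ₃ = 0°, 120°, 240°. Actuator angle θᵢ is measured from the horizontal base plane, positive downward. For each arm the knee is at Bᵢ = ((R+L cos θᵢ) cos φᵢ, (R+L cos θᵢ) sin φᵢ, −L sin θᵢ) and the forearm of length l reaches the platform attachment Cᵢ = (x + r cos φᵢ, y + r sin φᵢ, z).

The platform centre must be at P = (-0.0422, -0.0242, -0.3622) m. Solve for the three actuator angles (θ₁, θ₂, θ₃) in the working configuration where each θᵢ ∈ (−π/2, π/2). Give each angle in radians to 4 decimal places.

rotate P by −φ1: (-0.0422, -0.0242, -0.3622)
  A=0.1622, B=-0.3622, C=(l²−L²−A²−y'²−z²)/(2L)=-0.3284
  θ1 = atan2(B,A) + arccos(C/0.3969) = 1.3957
φ2=120.0° → target in arm frame (0.0001, 0.0486)
  A=0.1199, B=-0.3622, C=(l²−L²−A²−y'²−z²)/(2L)=-0.2776
  θ2 = atan2(B,A) + arccos(C/0.3815) = 1.1344
φ3=240.0° → target in arm frame (0.0421, -0.0244)
  A cos θ + B sin θ = C:  0.0779·cos θ + -0.3622·sin θ = -0.2273
  θ3 = atan2(B,A) + arccos(C/0.3705) = 0.8725

θ₁ = 1.3957, θ₂ = 1.1344, θ₃ = 0.8725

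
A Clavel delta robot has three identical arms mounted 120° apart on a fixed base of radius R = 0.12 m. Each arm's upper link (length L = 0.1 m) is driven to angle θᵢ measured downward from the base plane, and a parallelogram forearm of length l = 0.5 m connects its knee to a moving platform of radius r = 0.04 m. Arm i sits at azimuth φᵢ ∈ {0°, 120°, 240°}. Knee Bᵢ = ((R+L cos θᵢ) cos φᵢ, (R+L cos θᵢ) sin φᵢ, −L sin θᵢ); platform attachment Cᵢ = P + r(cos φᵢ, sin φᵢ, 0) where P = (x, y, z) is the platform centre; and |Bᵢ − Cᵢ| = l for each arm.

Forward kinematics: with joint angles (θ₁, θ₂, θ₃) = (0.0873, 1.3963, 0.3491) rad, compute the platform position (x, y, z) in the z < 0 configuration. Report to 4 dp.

arm 1 at φ=0.0°: (R−r)+L cos θ1 = 0.1796;  O1 = (0.1796, 0.0000, -0.0087)
arm 2 at φ=120.0°: (R−r)+L cos θ2 = 0.0974;  O2 = (-0.0487, 0.0843, -0.0985)
O3 = (0.1740·cos240.0°, 0.1740·sin240.0°, -0.0342) = (-0.0870, -0.1507, -0.0342)
eliminate P² terms by subtracting sphere 1 from 2 and 3
linear system: -0.4566x+0.1686y = -0.0132−-0.1795z; -0.5332x+-0.3013y = -0.0009−-0.0510z
det = 0.2275;  x = 0.0181+-0.2756z,  y = -0.0290+0.3185z
sphere 1 gives Az²+Bz+C=0 with A=1.1774, B=0.0880, C=-0.2230;  B²−4AC=1.0579;  roots -0.4742, 0.3994;  negative root z = -0.4742
x = 0.1488, y = -0.1800

(0.1488, -0.1800, -0.4742)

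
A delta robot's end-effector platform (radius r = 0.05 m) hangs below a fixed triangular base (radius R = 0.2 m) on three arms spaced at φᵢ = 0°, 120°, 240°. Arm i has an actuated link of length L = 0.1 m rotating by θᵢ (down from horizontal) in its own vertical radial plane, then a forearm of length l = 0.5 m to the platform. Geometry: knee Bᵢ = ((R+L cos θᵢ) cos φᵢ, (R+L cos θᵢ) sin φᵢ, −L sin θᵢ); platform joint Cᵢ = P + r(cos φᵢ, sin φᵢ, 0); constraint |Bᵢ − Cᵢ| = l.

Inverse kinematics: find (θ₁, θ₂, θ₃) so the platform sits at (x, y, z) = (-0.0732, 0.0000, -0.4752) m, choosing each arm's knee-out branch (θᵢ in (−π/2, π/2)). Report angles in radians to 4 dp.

φ1=0.0° → target in arm frame (-0.0732, 0.0000)
  A=0.2232, B=-0.4752, C=(l²−L²−A²−y'²−z²)/(2L)=-0.1782
  θ1 = atan2(B,A) + arccos(C/0.5250) = 0.7853
φ2=120.0° → target in arm frame (0.0366, 0.0634)
  A=0.1134, B=-0.4752, C=(l²−L²−A²−y'²−z²)/(2L)=-0.0135
  √(A²+B²)=0.4885;  θ2 = -1.3365+1.5984 ≈ 0.2618
φ3=240.0° → target in arm frame (0.0366, -0.0634)
  e−x'=0.1134;  (l²−L²−(e−x')²−y'²−z²)/2L = -0.0135
  θ3 = atan2(B,A) + arccos(C/0.4885) = 0.2618

θ₁ = 0.7853, θ₂ = 0.2618, θ₃ = 0.2618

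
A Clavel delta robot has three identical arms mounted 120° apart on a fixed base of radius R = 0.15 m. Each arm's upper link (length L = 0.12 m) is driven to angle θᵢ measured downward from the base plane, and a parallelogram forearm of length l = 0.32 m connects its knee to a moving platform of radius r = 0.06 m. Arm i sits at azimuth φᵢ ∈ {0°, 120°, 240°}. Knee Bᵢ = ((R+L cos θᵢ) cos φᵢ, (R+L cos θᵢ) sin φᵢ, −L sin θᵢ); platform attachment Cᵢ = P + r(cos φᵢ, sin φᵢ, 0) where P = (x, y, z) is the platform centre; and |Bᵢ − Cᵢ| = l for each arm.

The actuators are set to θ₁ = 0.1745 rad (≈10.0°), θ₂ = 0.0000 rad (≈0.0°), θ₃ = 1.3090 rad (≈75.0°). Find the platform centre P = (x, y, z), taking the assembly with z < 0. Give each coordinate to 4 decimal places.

S1 = (0.2082·cos0.0°, 0.2082·sin0.0°, -0.0208) = (0.2082, 0.0000, -0.0208)
φ2=120.0°: virtual centre (-0.1050, 0.1819, 0.0000), radius l
φ3=240.0°: virtual centre (-0.0605, -0.1048, -0.1159), radius l
subtract pairs → two planes through P
linear system: -0.6264x+0.3637y = 0.0003−0.0417z; -0.5374x+-0.2097y = -0.0157−-0.1902z
det = 0.3268;  x = 0.0172+-0.1849z,  y = 0.0306+-0.4330z
into |P−S₁|² = l²: 1.2217z² + 0.0858z + -0.0646 = 0;  Δ = 0.3229;  z = -0.2677 or 0.1975 → z<0 root = -0.2677
x = 0.0667, y = 0.1465

(0.0667, 0.1465, -0.2677)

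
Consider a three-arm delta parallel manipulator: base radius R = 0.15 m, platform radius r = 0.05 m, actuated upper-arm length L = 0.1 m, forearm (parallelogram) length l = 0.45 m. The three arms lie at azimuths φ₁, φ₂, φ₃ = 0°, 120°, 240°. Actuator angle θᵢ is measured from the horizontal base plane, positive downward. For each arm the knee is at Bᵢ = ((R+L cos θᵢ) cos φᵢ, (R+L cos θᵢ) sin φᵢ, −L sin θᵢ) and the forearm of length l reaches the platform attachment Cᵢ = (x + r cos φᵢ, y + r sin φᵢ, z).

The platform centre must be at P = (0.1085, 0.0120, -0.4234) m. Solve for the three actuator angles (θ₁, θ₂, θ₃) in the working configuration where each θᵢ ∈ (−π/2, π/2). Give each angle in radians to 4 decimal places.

θ₁ = -0.1744, θ₂ = 0.5240, θ₃ = 0.6110

φ1=0.0° → target in arm frame (0.1085, 0.0120)
  A=-0.0085, B=-0.4234, C=(l²−L²−A²−y'²−z²)/(2L)=0.0651
  γ=atan2(-0.4234,-0.0085)=-1.5909;  ψ=arccos(0.1537)=1.4165;  θ1=γ+ψ≈-0.1744
φ2=120.0° → target in arm frame (-0.0439, -0.1000)
  A=0.1439, B=-0.4234, C=(l²−L²−A²−y'²−z²)/(2L)=-0.0873
  γ=atan2(-0.4234,0.1439)=-1.2433;  ψ=arccos(-0.1952)=1.7672;  θ2=γ+ψ≈0.5240
arm 3 (φ=240.0°): x'=-0.0646, y'=0.0880
  A=0.1646, B=-0.4234, C=(l²−L²−A²−y'²−z²)/(2L)=-0.1081
  θ3 = atan2(B,A) + arccos(C/0.4543) = 0.6110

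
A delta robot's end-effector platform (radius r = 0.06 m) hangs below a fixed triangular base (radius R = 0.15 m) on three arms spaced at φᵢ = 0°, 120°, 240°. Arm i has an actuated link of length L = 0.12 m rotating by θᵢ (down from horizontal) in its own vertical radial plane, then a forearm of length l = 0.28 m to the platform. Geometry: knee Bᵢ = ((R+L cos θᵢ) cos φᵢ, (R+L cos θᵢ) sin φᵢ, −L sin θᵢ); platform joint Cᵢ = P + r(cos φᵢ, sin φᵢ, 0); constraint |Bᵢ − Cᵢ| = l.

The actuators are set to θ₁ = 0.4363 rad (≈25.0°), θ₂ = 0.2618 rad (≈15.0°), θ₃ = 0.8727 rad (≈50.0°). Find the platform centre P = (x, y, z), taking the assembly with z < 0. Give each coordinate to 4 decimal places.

(0.0166, 0.0598, -0.2548)

arm 1 at φ=0.0°: (R−r)+L cos θ1 = 0.1988;  O1 = (0.1988, 0.0000, -0.0507)
O2 = (0.2059·cos120.0°, 0.2059·sin120.0°, -0.0311) = (-0.1030, 0.1783, -0.0311)
arm 3 at φ=240.0°: (R−r)+L cos θ3 = 0.1671;  O3 = (-0.0836, -0.1447, -0.0919)
|O₂|²−|O₁|² = 0.0013;  |O₃|²−|O₁|² = -0.0057
linear system: -0.6034x+0.3566y = 0.0013−0.0393z; -0.5646x+-0.2895y = -0.0057−-0.0824z
Cramer: x(z) = 0.0044-0.0479z;  y(z) = 0.0111-0.1913z
quadratic in z: (1.0389)z²+(0.1158)z+(-0.0379)=0, √Δ=0.4136 → z ∈ {-0.2548, 0.1433}; z = -0.2548 (taking z<0)
x = 0.0166, y = 0.0598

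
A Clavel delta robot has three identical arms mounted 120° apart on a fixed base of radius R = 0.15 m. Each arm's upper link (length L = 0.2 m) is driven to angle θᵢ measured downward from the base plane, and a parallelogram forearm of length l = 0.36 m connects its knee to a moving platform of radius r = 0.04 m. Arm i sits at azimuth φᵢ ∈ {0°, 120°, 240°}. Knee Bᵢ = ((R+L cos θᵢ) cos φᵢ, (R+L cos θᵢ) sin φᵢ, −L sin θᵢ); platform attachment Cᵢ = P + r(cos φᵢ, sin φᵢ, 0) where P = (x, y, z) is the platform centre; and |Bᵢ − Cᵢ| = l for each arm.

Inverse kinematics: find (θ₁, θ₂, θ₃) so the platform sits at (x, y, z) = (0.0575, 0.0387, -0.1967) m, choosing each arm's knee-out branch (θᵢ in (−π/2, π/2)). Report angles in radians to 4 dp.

φ1=0.0° → target in arm frame (0.0575, 0.0387)
  e−x'=0.0525;  (l²−L²−(e−x')²−y'²−z²)/2L = 0.1166
  √(A²+B²)=0.2036;  θ1 = -1.3100+0.9607 ≈ -0.3492
rotate P by −φ2: (0.0048, -0.0691, -0.1967)
  A cos θ + B sin θ = C:  0.1052·cos θ + -0.1967·sin θ = 0.0876
  θ2 = atan2(B,A) + arccos(C/0.2231) = 0.0875
rotate P by −φ3: (-0.0623, 0.0304, -0.1967)
  A=0.1723, B=-0.1967, C=(l²−L²−A²−y'²−z²)/(2L)=0.0508
  √(A²+B²)=0.2615;  θ3 = -0.8515+1.3754 ≈ 0.5239

θ₁ = -0.3492, θ₂ = 0.0875, θ₃ = 0.5239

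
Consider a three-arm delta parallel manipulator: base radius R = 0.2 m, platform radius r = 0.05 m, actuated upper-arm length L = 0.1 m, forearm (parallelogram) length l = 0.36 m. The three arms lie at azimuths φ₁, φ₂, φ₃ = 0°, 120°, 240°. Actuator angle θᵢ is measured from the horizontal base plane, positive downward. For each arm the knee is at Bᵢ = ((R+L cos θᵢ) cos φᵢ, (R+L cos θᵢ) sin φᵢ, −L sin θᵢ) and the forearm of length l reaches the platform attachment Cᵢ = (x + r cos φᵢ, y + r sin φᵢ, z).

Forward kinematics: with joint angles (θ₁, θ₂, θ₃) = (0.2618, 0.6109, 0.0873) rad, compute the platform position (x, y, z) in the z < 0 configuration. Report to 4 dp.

(0.0090, -0.0408, -0.2932)

φ1=0.0°: virtual centre (0.2466, 0.0000, -0.0259), radius l
φ2=120.0°: virtual centre (-0.1160, 0.2008, -0.0574), radius l
φ3=240.0°: virtual centre (-0.1248, -0.2162, -0.0087), radius l
subtract pairs → two planes through P
[-0.7251 0.4017 -0.0630]·P = -0.0044;  [-0.7428 -0.4324 0.0343]·P = 0.0009
det = 0.6119;  x = 0.0025+-0.0220z,  y = -0.0064+0.1171z
quadratic in z: (1.0142)z²+(0.0610)z+(-0.0693)=0, √Δ=0.5338 → z ∈ {-0.2932, 0.2331}; z = -0.2932 (taking z<0)
x = 0.0090, y = -0.0408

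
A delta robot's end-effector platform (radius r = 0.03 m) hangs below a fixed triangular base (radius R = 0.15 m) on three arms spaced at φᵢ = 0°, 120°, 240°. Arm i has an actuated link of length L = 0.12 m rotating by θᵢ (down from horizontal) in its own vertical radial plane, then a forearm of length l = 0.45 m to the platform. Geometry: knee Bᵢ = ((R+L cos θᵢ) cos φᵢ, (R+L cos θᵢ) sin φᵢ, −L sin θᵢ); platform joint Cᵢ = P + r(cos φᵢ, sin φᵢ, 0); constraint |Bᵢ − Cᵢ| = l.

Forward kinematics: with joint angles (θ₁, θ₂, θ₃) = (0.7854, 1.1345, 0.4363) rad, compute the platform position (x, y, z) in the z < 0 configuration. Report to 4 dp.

(0.0023, -0.0999, -0.4741)

φ1=0.0°: virtual centre (0.2049, 0.0000, -0.0849), radius l
φ2=120.0°: virtual centre (-0.0854, 0.1478, -0.1088), radius l
φ3=240.0°: virtual centre (-0.1144, -0.1981, -0.0507), radius l
subtract pairs → two planes through P
linear system: -0.5804x+0.2957y = -0.0082−-0.0478z; -0.6385x+-0.3962y = 0.0057−0.0683z
det = 0.4188;  x = 0.0037+0.0030z,  y = -0.0204+0.1675z
into |P−S₁|² = l²: 1.0281z² + 0.1617z + -0.1544 = 0;  Δ = 0.6612;  z = -0.4741 or 0.3168 → z<0 root = -0.4741
x = 0.0023, y = -0.0999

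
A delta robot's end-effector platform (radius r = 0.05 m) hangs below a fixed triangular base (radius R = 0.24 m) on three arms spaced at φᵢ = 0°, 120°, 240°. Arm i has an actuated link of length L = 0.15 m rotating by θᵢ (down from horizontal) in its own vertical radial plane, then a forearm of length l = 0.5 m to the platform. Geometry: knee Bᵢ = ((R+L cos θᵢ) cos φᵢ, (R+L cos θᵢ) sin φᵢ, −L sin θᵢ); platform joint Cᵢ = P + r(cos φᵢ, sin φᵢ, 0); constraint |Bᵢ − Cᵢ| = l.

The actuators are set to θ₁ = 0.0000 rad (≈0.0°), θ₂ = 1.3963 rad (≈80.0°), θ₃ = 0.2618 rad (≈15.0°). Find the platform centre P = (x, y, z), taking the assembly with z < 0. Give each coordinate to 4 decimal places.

arm 1 at φ=0.0°: e+L cos θ1 = 0.3400;  S1 = (0.3400, 0.0000, 0.0000)
S2 = (0.2160·cos120.0°, 0.2160·sin120.0°, -0.1477) = (-0.1080, 0.1871, -0.1477)
arm 3 at φ=240.0°: e+L cos θ3 = 0.3349;  S3 = (-0.1674, -0.2900, -0.0388)
subtract pairs → two planes through P
plane₁₂: -0.8960x+0.3742y+-0.2954z = -0.0471
det = 0.8995;  x = 0.0312+-0.2228z,  y = -0.0512+0.2560z
into |P−S₁|² = l²: 1.1152z² + 0.1114z + -0.1520 = 0;  Δ = 0.6905;  z = -0.4225 or 0.3226 → z<0 root = -0.4225
x = 0.1253, y = -0.1594

(0.1253, -0.1594, -0.4225)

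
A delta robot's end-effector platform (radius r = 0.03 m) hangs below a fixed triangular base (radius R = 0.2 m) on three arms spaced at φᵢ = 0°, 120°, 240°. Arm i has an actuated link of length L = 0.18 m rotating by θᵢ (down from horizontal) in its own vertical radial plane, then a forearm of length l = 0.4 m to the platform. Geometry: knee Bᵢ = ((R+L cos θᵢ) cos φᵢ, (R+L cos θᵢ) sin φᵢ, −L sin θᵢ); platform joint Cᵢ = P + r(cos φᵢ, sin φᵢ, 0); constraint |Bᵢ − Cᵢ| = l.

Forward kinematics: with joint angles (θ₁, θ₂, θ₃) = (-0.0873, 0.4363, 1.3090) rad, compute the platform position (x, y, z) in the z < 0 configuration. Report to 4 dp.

arm 1 at φ=0.0°: e+L cos θ1 = 0.3493;  O1 = (0.3493, 0.0000, 0.0157)
O2 = (0.3331·cos120.0°, 0.3331·sin120.0°, -0.0761) = (-0.1666, 0.2885, -0.0761)
φ3=240.0°: virtual centre (-0.1083, -0.1876, -0.1739), radius l
eliminate P² terms by subtracting sphere 1 from 2 and 3
plane₁₂: -1.0318x+0.5770y+-0.1835z = -0.0055
det = 0.9151;  x = 0.0307+-0.3143z,  y = 0.0454+-0.2439z
into |P−O₁|² = l²: 1.1583z² + 0.1467z + -0.0562 = 0;  Δ = 0.2818;  z = -0.2925 or 0.1658 → z<0 root = -0.2925
x = 0.1226, y = 0.1167

(0.1226, 0.1167, -0.2925)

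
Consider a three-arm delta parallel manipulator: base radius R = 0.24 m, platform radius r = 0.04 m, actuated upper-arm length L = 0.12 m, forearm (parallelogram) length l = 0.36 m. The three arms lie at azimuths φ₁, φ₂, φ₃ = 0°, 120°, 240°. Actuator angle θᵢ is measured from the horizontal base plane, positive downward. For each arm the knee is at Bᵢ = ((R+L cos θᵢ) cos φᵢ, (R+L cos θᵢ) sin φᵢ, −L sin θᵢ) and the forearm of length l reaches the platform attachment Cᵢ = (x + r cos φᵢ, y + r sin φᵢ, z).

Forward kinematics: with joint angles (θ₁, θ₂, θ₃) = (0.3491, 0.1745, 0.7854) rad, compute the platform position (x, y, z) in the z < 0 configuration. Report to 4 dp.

(0.0121, 0.0419, -0.2346)

arm 1 at φ=0.0°: (R−r)+L cos θ1 = 0.3128;  centre 1 = (0.3128, 0.0000, -0.0410)
arm 2 at φ=120.0°: (R−r)+L cos θ2 = 0.3182;  centre 2 = (-0.1591, 0.2755, -0.0208)
φ3=240.0°: virtual centre (-0.1424, -0.2467, -0.0849), radius l
|centre ₂|²−|centre ₁|² = 0.0022;  |centre ₃|²−|centre ₁|² = -0.0112
plane₁₂: -0.9437x+0.5511y+0.0404z = 0.0022
Cramer: x(z) = 0.0053-0.0293z;  y(z) = 0.0129-0.1235z
sphere 1 gives Az²+Bz+C=0 with A=1.0161, B=0.0969, C=-0.0332;  B²−4AC=0.1443;  roots -0.2346, 0.1392;  negative root z = -0.2346
x = 0.0121, y = 0.0419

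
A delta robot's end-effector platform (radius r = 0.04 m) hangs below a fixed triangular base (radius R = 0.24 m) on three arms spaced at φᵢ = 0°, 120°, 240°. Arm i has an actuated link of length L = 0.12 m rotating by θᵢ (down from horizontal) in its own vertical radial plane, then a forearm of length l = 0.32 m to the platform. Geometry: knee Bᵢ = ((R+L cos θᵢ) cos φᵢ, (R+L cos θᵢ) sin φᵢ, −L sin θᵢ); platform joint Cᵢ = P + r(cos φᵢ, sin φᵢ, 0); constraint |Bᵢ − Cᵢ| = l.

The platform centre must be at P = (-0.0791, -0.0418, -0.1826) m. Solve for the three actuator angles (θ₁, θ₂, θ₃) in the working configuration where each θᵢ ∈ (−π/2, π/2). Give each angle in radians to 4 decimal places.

θ₁ = 1.3089, θ₂ = 0.6980, θ₃ = -0.1739

rotate P by −φ1: (-0.0791, -0.0418, -0.1826)
  A=0.2791, B=-0.1826, C=(l²−L²−A²−y'²−z²)/(2L)=-0.1041
  γ=atan2(-0.1826,0.2791)=-0.5794;  ψ=arccos(-0.3122)=1.8883;  θ1=γ+ψ≈1.3089
rotate P by −φ2: (0.0034, 0.0894, -0.1826)
  A cos θ + B sin θ = C:  0.1966·cos θ + -0.1826·sin θ = 0.0333
  γ=atan2(-0.1826,0.1966)=-0.7484;  ψ=arccos(0.1241)=1.4464;  θ2=γ+ψ≈0.6980
rotate P by −φ3: (0.0757, -0.0476, -0.1826)
  A=0.1243, B=-0.1826, C=(l²−L²−A²−y'²−z²)/(2L)=0.1540
  θ3 = atan2(B,A) + arccos(C/0.2209) = -0.1739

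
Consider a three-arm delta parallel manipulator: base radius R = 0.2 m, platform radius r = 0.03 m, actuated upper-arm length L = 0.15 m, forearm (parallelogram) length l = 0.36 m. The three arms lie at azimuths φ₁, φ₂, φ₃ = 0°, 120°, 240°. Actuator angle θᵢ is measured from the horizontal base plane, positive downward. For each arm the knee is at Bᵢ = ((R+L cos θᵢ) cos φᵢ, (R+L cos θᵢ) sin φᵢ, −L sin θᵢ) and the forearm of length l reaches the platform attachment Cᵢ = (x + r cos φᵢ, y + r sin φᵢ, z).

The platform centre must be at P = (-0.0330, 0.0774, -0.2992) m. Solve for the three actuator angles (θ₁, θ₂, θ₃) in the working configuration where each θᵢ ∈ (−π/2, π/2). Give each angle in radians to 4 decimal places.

arm 1 (φ=0.0°): x'=-0.0330, y'=0.0774
  e−x'=0.2030;  (l²−L²−(e−x')²−y'²−z²)/2L = -0.0987
  θ1 = atan2(B,A) + arccos(C/0.3616) = 0.8727
arm 2 (φ=120.0°): x'=0.0835, y'=-0.0101
  e−x'=0.0865;  (l²−L²−(e−x')²−y'²−z²)/2L = 0.0333
  γ=atan2(-0.2992,0.0865)=-1.2895;  ψ=arccos(0.1070)=1.4636;  θ2=γ+ψ≈0.1741
φ3=240.0° → target in arm frame (-0.0505, -0.0673)
  A=0.2205, B=-0.2992, C=(l²−L²−A²−y'²−z²)/(2L)=-0.1186
  √(A²+B²)=0.3717;  θ3 = -0.9356+1.8956 ≈ 0.9599

θ₁ = 0.8727, θ₂ = 0.1741, θ₃ = 0.9599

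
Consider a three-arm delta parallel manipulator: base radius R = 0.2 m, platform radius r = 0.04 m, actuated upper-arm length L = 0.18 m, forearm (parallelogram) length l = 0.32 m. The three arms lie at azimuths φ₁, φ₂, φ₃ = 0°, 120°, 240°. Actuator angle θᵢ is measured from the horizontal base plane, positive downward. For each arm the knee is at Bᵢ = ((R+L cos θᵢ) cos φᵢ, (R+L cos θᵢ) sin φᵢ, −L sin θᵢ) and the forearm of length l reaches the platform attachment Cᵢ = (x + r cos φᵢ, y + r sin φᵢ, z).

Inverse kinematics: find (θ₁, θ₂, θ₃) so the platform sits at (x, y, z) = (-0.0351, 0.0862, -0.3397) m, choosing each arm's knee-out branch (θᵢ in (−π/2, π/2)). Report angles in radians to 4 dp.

θ₁ = 1.2217, θ₂ = 0.6109, θ₃ = 1.3093

rotate P by −φ1: (-0.0351, 0.0862, -0.3397)
  A cos θ + B sin θ = C:  0.1951·cos θ + -0.3397·sin θ = -0.2525
  γ=atan2(-0.3397,0.1951)=-1.0495;  ψ=arccos(-0.6445)=2.2712;  θ1=γ+ψ≈1.2217
rotate P by −φ2: (0.0922, -0.0127, -0.3397)
  A cos θ + B sin θ = C:  0.0678·cos θ + -0.3397·sin θ = -0.1393
  √(A²+B²)=0.3464;  θ2 = -1.3738+1.9847 ≈ 0.6109
rotate P by −φ3: (-0.0571, -0.0735, -0.3397)
  e−x'=0.2171;  (l²−L²−(e−x')²−y'²−z²)/2L = -0.2720
  γ=atan2(-0.3397,0.2171)=-1.0021;  ψ=arccos(-0.6748)=2.3114;  θ3=γ+ψ≈1.3093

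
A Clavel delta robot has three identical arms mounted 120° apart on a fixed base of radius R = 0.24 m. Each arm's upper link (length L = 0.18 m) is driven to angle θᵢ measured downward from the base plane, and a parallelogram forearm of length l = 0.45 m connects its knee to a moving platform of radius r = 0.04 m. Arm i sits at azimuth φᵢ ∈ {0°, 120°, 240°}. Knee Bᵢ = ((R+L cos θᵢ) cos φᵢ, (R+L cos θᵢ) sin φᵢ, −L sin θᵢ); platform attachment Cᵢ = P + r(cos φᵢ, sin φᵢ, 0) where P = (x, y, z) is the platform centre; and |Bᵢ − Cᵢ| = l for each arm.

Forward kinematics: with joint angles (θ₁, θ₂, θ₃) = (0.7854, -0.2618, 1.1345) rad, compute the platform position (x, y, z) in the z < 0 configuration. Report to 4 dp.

(-0.0336, 0.1598, -0.3434)

φ1=0.0°: virtual centre (0.3273, 0.0000, -0.1273), radius l
φ2=120.0°: virtual centre (-0.1869, 0.3238, 0.0466), radius l
φ3=240.0°: virtual centre (-0.1380, -0.2391, -0.1631), radius l
|S₂|²−|S₁|² = 0.0186;  |S₃|²−|S₁|² = -0.0205
[-1.0284 0.6476 0.3477]·P = 0.0186;  [-0.9306 -0.4782 -0.0717]·P = -0.0205
Cramer: x(z) = 0.0040+0.1095z;  y(z) = 0.0351-0.3631z
quadratic in z: (1.1438)z²+(0.1583)z+(-0.0805)=0, √Δ=0.6274 → z ∈ {-0.3434, 0.2050}; z = -0.3434 (taking z<0)
x = -0.0336, y = 0.1598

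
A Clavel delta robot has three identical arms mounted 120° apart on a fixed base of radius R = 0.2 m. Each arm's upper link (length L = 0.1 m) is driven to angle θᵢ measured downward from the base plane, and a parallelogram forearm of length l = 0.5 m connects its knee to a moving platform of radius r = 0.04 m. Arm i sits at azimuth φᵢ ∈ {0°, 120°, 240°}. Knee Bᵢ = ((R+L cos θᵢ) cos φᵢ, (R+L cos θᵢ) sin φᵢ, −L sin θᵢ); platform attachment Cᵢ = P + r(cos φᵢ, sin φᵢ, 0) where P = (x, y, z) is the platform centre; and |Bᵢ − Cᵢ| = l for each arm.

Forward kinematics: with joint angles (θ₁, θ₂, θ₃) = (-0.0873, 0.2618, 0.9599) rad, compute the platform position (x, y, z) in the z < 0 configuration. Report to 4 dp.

arm 1 at φ=0.0°: ρ1 = 0.2596;  O1 = (0.2596, 0.0000, 0.0087)
O2 = (0.2566·cos120.0°, 0.2566·sin120.0°, -0.0259) = (-0.1283, 0.2222, -0.0259)
φ3=240.0°: virtual centre (-0.1087, -0.1882, -0.0819), radius l
eliminate P² terms by subtracting sphere 1 from 2 and 3
plane₁₂: -0.7758x+0.4444y+-0.0692z = -0.0010
Cramer: x(z) = 0.0103-0.1721z;  y(z) = 0.0158-0.1447z
quadratic in z: (1.0506)z²+(0.0638)z+(-0.1875)=0, √Δ=0.8900 → z ∈ {-0.4539, 0.3932}; z = -0.4539 (taking z<0)
x = 0.0884, y = 0.0815

(0.0884, 0.0815, -0.4539)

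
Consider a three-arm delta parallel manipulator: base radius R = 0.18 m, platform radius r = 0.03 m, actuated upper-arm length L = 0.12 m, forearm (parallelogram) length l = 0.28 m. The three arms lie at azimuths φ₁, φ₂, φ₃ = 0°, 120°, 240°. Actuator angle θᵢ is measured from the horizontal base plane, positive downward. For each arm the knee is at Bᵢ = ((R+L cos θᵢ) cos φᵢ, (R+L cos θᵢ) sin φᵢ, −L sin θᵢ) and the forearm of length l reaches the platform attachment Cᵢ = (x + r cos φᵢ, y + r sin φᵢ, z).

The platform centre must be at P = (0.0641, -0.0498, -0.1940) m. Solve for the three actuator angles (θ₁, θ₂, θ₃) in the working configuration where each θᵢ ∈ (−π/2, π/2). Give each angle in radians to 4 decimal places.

θ₁ = 0.0867, θ₂ = 1.2219, θ₃ = 0.6110

φ1=0.0° → target in arm frame (0.0641, -0.0498)
  A=0.0859, B=-0.1940, C=(l²−L²−A²−y'²−z²)/(2L)=0.0688
  √(A²+B²)=0.2122;  θ1 = -1.1540+1.2407 ≈ 0.0867
φ2=120.0° → target in arm frame (-0.0752, -0.0306)
  A=0.2252, B=-0.1940, C=(l²−L²−A²−y'²−z²)/(2L)=-0.1053
  √(A²+B²)=0.2972;  θ2 = -0.7112+1.9330 ≈ 1.2219
rotate P by −φ3: (0.0111, 0.0804, -0.1940)
  e−x'=0.1389;  (l²−L²−(e−x')²−y'²−z²)/2L = 0.0025
  γ=atan2(-0.1940,0.1389)=-0.9494;  ψ=arccos(0.0105)=1.5603;  θ3=γ+ψ≈0.6110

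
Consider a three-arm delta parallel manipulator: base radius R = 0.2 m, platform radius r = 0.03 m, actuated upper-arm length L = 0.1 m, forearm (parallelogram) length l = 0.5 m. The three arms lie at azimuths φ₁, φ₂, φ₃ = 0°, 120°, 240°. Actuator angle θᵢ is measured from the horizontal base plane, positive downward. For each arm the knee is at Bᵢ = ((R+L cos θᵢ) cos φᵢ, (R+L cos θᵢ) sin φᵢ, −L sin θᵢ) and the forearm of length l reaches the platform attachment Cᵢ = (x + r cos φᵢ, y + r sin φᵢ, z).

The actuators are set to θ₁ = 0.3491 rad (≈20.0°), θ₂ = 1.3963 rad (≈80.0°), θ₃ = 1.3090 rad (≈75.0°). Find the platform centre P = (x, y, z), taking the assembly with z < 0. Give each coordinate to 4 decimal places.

φ1=0.0°: virtual centre (0.2640, 0.0000, -0.0342), radius l
φ2=120.0°: virtual centre (-0.0937, 0.1623, -0.0985), radius l
centre 3 = (0.1959·cos240.0°, 0.1959·sin240.0°, -0.0966) = (-0.0979, -0.1696, -0.0966)
subtract pairs → two planes through P
plane₁₂: -0.7153x+0.3245y+-0.1286z = -0.0260
det = 0.4776;  x = 0.0342+-0.1761z,  y = -0.0048+0.0080z
sphere 1 gives Az²+Bz+C=0 with A=1.0311, B=0.1493, C=-0.1960;  B²−4AC=0.8308;  roots -0.5144, 0.3696;  negative root z = -0.5144
x = 0.1248, y = -0.0089

(0.1248, -0.0089, -0.5144)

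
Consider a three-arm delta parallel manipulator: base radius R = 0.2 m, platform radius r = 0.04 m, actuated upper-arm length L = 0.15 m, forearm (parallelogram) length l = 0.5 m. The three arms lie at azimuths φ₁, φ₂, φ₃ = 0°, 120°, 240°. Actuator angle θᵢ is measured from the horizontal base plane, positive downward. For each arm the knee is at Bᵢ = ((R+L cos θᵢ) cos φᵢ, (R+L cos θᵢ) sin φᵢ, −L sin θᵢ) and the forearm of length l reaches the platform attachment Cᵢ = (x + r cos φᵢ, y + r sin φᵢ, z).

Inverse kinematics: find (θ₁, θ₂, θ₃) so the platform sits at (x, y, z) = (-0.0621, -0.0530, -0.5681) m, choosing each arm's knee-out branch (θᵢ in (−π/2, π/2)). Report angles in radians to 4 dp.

θ₁ = 1.3090, θ₂ = 1.1341, θ₃ = 0.7853

φ1=0.0° → target in arm frame (-0.0621, -0.0530)
  A cos θ + B sin θ = C:  0.2221·cos θ + -0.5681·sin θ = -0.4913
  γ=atan2(-0.5681,0.2221)=-1.1981;  ψ=arccos(-0.8054)=2.5071;  θ1=γ+ψ≈1.3090
rotate P by −φ2: (-0.0148, 0.0803, -0.5681)
  A cos θ + B sin θ = C:  0.1748·cos θ + -0.5681·sin θ = -0.4408
  √(A²+B²)=0.5944;  θ2 = -1.2722+2.4064 ≈ 1.1341
rotate P by −φ3: (0.0769, -0.0273, -0.5681)
  e−x'=0.0831;  (l²−L²−(e−x')²−y'²−z²)/2L = -0.3429
  √(A²+B²)=0.5741;  θ3 = -1.4256+2.2109 ≈ 0.7853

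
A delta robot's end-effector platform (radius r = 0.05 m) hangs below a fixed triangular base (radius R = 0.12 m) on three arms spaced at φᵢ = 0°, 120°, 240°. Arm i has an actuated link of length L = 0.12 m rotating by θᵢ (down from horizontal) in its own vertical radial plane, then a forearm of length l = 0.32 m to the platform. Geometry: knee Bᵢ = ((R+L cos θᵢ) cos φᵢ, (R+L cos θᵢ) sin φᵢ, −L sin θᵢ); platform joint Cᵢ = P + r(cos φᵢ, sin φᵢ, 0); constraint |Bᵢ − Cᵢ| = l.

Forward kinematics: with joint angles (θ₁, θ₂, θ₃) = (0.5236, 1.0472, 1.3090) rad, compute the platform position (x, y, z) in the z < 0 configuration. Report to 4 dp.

φ1=0.0°: virtual centre (0.1739, 0.0000, -0.0600), radius l
S2 = (0.1300·cos120.0°, 0.1300·sin120.0°, -0.1039) = (-0.0650, 0.1126, -0.1039)
S3 = (0.1011·cos240.0°, 0.1011·sin240.0°, -0.1159) = (-0.0505, -0.0875, -0.1159)
subtract pairs → two planes through P
plane₁₂: -0.4778x+0.2252y+-0.0878z = -0.0061
det = 0.1847;  x = 0.0183+-0.2195z,  y = 0.0114+-0.0758z
quadratic in z: (1.0539)z²+(0.1866)z+(-0.0744)=0, √Δ=0.5905 → z ∈ {-0.3687, 0.1916}; z = -0.3687 (taking z<0)
x = 0.0992, y = 0.0394

(0.0992, 0.0394, -0.3687)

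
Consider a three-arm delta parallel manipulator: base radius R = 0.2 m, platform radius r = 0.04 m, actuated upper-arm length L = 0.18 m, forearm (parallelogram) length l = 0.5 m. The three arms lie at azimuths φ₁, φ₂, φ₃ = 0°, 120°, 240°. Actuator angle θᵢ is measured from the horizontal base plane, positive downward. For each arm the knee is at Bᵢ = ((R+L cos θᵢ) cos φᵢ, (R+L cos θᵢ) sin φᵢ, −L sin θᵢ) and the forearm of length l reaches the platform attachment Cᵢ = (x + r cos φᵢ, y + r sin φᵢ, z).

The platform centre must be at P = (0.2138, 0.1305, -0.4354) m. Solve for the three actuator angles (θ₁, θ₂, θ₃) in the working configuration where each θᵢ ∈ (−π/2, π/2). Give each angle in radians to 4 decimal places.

θ₁ = -0.1743, θ₂ = 0.6984, θ₃ = 1.3967

rotate P by −φ1: (0.2138, 0.1305, -0.4354)
  e−x'=-0.0538;  (l²−L²−(e−x')²−y'²−z²)/2L = 0.0225
  √(A²+B²)=0.4387;  θ1 = -1.6937+1.5195 ≈ -0.1743
φ2=120.0° → target in arm frame (0.0061, -0.2504)
  e−x'=0.1539;  (l²−L²−(e−x')²−y'²−z²)/2L = -0.1621
  θ2 = atan2(B,A) + arccos(C/0.4618) = 0.6984
arm 3 (φ=240.0°): x'=-0.2199, y'=0.1199
  A cos θ + B sin θ = C:  0.3799·cos θ + -0.4354·sin θ = -0.3630
  √(A²+B²)=0.5778;  θ3 = -0.8533+2.2501 ≈ 1.3967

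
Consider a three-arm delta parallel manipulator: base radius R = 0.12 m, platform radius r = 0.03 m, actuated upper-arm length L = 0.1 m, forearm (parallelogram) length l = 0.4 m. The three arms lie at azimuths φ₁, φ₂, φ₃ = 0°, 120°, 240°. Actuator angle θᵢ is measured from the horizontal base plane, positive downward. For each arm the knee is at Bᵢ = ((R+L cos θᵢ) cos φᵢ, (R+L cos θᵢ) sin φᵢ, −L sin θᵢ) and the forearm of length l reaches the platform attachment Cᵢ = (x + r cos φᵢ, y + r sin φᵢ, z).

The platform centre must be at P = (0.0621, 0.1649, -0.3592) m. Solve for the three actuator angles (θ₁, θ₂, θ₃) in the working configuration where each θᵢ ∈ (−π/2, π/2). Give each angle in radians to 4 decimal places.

arm 1 (φ=0.0°): x'=0.0621, y'=0.1649
  A cos θ + B sin θ = C:  0.0279·cos θ + -0.3592·sin θ = -0.0350
  θ1 = atan2(B,A) + arccos(C/0.3603) = 0.1747
rotate P by −φ2: (0.1118, -0.1362, -0.3592)
  A=-0.0218, B=-0.3592, C=(l²−L²−A²−y'²−z²)/(2L)=0.0097
  γ=atan2(-0.3592,-0.0218)=-1.6313;  ψ=arccos(0.0270)=1.5438;  θ2=γ+ψ≈-0.0875
rotate P by −φ3: (-0.1739, -0.0287, -0.3592)
  A cos θ + B sin θ = C:  0.2639·cos θ + -0.3592·sin θ = -0.2473
  θ3 = atan2(B,A) + arccos(C/0.4457) = 1.2218

θ₁ = 0.1747, θ₂ = -0.0875, θ₃ = 1.2218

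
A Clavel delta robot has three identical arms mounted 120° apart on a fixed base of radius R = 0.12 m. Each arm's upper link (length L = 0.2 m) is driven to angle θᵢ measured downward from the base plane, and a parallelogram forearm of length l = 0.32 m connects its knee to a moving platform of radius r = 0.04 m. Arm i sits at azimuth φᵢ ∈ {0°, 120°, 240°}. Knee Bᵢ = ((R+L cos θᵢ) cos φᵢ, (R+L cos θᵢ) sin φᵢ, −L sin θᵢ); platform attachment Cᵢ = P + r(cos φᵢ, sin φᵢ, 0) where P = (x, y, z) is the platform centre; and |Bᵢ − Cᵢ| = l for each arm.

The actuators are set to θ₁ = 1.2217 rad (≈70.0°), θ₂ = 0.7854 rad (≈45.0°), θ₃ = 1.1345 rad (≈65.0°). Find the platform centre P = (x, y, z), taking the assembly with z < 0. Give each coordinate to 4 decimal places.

arm 1 at φ=0.0°: (R−r)+L cos θ1 = 0.1484;  O1 = (0.1484, 0.0000, -0.1879)
O2 = (0.2214·cos120.0°, 0.2214·sin120.0°, -0.1414) = (-0.1107, 0.1918, -0.1414)
arm 3 at φ=240.0°: (R−r)+L cos θ3 = 0.1645;  O3 = (-0.0823, -0.1425, -0.1813)
subtract pairs → two planes through P
plane₁₂: -0.5182x+0.3835y+0.0930z = 0.0117
det = 0.3246;  x = -0.0133+0.0974z,  y = 0.0125+-0.1109z
quadratic in z: (1.0218)z²+(0.3416)z+(-0.0408)=0, √Δ=0.5323 → z ∈ {-0.4276, 0.0933}; z = -0.4276 (taking z<0)
x = -0.0550, y = 0.0599

(-0.0550, 0.0599, -0.4276)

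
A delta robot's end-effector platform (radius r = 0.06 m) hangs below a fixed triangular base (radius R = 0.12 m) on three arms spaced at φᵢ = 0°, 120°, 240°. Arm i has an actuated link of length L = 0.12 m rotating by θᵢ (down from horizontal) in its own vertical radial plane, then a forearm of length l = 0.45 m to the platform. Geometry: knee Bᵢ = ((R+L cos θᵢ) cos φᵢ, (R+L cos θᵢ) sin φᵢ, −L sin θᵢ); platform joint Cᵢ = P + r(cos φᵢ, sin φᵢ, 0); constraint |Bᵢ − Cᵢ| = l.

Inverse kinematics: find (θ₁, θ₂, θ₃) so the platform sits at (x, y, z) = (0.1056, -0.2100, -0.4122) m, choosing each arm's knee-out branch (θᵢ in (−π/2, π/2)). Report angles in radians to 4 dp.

φ1=0.0° → target in arm frame (0.1056, -0.2100)
  A cos θ + B sin θ = C:  -0.0456·cos θ + -0.4122·sin θ = -0.1166
  γ=atan2(-0.4122,-0.0456)=-1.6810;  ψ=arccos(-0.2812)=1.8558;  θ1=γ+ψ≈0.1749
φ2=120.0° → target in arm frame (-0.2347, 0.0135)
  A=0.2947, B=-0.4122, C=(l²−L²−A²−y'²−z²)/(2L)=-0.2868
  √(A²+B²)=0.5067;  θ2 = -0.9502+2.1724 ≈ 1.2222
rotate P by −φ3: (0.1291, 0.1965, -0.4122)
  e−x'=-0.0691;  (l²−L²−(e−x')²−y'²−z²)/2L = -0.1049
  √(A²+B²)=0.4179;  θ3 = -1.7368+1.8245 ≈ 0.0877

θ₁ = 0.1749, θ₂ = 1.2222, θ₃ = 0.0877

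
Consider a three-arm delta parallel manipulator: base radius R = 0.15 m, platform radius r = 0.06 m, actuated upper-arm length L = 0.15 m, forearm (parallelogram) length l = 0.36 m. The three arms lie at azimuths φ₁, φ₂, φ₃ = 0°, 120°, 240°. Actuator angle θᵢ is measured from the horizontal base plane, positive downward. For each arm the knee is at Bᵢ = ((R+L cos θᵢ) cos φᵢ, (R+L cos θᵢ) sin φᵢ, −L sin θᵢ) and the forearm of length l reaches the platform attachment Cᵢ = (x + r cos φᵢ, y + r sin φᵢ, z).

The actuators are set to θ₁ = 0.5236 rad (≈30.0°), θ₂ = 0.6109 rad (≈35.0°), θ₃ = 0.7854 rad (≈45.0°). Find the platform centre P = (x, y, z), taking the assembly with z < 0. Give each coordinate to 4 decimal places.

(0.0297, 0.0264, -0.3795)

arm 1 at φ=0.0°: (R−r)+L cos θ1 = 0.2199;  centre 1 = (0.2199, 0.0000, -0.0750)
φ2=120.0°: virtual centre (-0.1064, 0.1844, -0.0860), radius l
arm 3 at φ=240.0°: (R−r)+L cos θ3 = 0.1961;  centre 3 = (-0.0980, -0.1698, -0.1061)
|centre ₂|²−|centre ₁|² = -0.0013;  |centre ₃|²−|centre ₁|² = -0.0043
linear system: -0.6527x+0.3687y = -0.0013−-0.0221z; -0.6359x+-0.3396y = -0.0043−-0.0621z
det = 0.4561;  x = 0.0044+-0.0667z,  y = 0.0044+-0.0581z
sphere 1 gives Az²+Bz+C=0 with A=1.0078, B=0.1782, C=-0.0775;  B²−4AC=0.3443;  roots -0.3795, 0.2027;  negative root z = -0.3795
x = 0.0297, y = 0.0264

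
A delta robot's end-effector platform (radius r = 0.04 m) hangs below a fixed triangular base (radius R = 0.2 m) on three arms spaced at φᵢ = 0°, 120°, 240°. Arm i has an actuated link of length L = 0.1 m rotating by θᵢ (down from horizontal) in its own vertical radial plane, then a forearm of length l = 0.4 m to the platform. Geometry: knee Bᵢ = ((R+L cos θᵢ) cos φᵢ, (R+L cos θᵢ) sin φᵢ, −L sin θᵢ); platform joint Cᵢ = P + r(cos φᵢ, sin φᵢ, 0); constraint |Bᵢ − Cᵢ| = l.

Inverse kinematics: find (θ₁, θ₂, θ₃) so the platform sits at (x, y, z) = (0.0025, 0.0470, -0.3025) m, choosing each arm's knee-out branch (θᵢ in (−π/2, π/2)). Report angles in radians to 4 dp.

rotate P by −φ1: (0.0025, 0.0470, -0.3025)
  e−x'=0.1575;  (l²−L²−(e−x')²−y'²−z²)/2L = 0.1574
  θ1 = atan2(B,A) + arccos(C/0.3410) = 0.0004
rotate P by −φ2: (0.0395, -0.0257, -0.3025)
  A=0.1205, B=-0.3025, C=(l²−L²−A²−y'²−z²)/(2L)=0.2165
  θ2 = atan2(B,A) + arccos(C/0.3256) = -0.3482
arm 3 (φ=240.0°): x'=-0.0420, y'=-0.0213
  A cos θ + B sin θ = C:  0.2020·cos θ + -0.3025·sin θ = 0.0863
  γ=atan2(-0.3025,0.2020)=-0.9821;  ψ=arccos(0.2372)=1.3313;  θ3=γ+ψ≈0.3492

θ₁ = 0.0004, θ₂ = -0.3482, θ₃ = 0.3492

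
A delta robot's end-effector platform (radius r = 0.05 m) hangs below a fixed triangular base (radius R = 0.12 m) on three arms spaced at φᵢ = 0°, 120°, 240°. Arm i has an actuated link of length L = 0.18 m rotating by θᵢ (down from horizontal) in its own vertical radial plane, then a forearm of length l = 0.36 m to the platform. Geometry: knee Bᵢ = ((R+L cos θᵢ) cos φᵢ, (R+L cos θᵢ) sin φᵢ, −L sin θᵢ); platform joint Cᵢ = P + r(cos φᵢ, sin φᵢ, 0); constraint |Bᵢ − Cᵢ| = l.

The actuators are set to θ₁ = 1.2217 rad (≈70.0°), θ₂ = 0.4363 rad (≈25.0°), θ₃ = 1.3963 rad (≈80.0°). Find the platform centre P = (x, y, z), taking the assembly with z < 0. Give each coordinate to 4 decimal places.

arm 1 at φ=0.0°: ρ1 = 0.1316;  S1 = (0.1316, 0.0000, -0.1691)
S2 = (0.2331·cos120.0°, 0.2331·sin120.0°, -0.0761) = (-0.1166, 0.2019, -0.0761)
S3 = (0.1013·cos240.0°, 0.1013·sin240.0°, -0.1773) = (-0.0506, -0.0877, -0.1773)
|S₂|²−|S₁|² = 0.0142;  |S₃|²−|S₁|² = -0.0042
linear system: -0.4963x+0.4038y = 0.0142−0.1862z; -0.3644x+-0.1754y = -0.0042−-0.0162z
Cramer: x(z) = -0.0033+0.1114z;  y(z) = 0.0311-0.3241z
sphere 1 gives Az²+Bz+C=0 with A=1.1174, B=0.2881, C=-0.0818;  B²−4AC=0.4487;  roots -0.4286, 0.1708;  negative root z = -0.4286
x = -0.0511, y = 0.1700

(-0.0511, 0.1700, -0.4286)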